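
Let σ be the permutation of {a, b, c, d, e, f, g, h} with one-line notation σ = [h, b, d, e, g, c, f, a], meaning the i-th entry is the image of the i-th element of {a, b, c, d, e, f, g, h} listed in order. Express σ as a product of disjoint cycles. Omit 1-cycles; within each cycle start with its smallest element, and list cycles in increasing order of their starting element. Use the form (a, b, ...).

(a, h)(c, d, e, g, f)

Start at a and follow images: a → h → a, giving the cycle (a, h).
Repeating from the next unused element and collecting all non-trivial cycles gives (a, h)(c, d, e, g, f).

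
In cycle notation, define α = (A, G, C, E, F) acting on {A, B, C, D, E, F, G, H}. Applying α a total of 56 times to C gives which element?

C lies in the 5-cycle (A, G, C, E, F).
Since the cycle has length 5, α^56 acts on it the same as α^1 (56 mod 5 = 1).
Advancing 1 step from C: C → E.

E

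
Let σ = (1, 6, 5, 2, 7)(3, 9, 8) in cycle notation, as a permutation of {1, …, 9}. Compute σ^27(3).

3 lies in the 3-cycle (3, 9, 8).
Since the cycle has length 3, σ^27 acts on it the same as σ^0 (27 mod 3 = 0).
So σ^27(3) = 3.

3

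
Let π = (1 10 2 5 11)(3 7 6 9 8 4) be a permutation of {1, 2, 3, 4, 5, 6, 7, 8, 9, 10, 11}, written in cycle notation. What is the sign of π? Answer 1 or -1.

-1

The cycle lengths are 6, 5.
A cycle is odd iff its length is even; π has 1 even-length cycle, so sgn(π) = (−1)^1 and π is odd.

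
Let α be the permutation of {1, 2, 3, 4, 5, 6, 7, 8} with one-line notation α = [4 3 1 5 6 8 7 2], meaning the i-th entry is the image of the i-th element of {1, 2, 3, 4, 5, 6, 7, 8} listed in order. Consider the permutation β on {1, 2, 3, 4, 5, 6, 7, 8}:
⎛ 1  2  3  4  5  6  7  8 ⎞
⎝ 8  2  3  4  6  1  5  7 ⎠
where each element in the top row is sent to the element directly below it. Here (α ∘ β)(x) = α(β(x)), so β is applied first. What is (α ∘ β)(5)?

β(5) = 6, then α(6) = 8; composing gives (α ∘ β)(5) = 8.

8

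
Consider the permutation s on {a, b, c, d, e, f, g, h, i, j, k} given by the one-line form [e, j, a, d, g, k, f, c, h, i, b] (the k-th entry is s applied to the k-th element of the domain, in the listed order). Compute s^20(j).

Tracing j → i → … returns to j after 10 steps, so j lies in a 10-cycle (a e g f k b j i h c).
On a 10-cycle, s^10 is the identity, so s^20 = s^0 there (20 ≡ 0 mod 10).
So s^20(j) = j.

j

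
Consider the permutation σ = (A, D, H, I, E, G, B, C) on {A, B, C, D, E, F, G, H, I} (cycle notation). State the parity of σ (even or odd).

odd

The cycle lengths are 8, 1.
A cycle is odd iff its length is even; σ has 1 even-length cycle, so sgn(σ) = (−1)^1 and σ is odd.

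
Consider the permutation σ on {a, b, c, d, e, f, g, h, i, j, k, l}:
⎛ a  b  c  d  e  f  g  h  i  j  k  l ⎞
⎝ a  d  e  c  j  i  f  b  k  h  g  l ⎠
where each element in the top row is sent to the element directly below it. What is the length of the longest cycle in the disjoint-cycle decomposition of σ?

6

Decomposing into disjoint cycles gives (b, d, c, e, j, h)(f, i, k, g); the longest has length 6.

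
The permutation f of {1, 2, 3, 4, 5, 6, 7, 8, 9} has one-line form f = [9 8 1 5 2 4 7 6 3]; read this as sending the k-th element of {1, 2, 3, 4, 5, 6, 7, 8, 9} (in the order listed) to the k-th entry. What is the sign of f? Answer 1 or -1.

In disjoint-cycle form the cycle lengths are 5, 3, 1.
A cycle is odd iff its length is even; f has 0 even-length cycles, so sgn(f) = (−1)^0 and f is even.

1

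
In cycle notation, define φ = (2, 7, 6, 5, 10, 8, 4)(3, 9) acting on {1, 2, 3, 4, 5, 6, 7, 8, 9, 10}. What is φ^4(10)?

7

10 lies in the 7-cycle (2, 7, 6, 5, 10, 8, 4).
Advancing 4 steps from 10: 10 → 8 → 4 → 2 → 7.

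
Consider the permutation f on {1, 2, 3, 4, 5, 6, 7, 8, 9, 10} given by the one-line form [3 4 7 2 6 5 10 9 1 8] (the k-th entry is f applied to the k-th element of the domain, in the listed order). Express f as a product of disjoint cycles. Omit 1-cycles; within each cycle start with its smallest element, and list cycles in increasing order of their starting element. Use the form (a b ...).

(1 3 7 10 8 9)(2 4)(5 6)

From 1: 1 → 3 → 7 → 10 → 8 → 9 → 1, closing the cycle (1 3 7 10 8 9).
Continuing from each remaining unvisited element yields (1 3 7 10 8 9)(2 4)(5 6).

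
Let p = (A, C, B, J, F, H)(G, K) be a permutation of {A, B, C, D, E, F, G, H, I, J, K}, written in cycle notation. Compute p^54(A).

A

A lies in the 6-cycle (A, C, B, J, F, H).
On a 6-cycle, p^6 is the identity, so p^54 = p^0 there (54 ≡ 0 mod 6).
So p^54(A) = A.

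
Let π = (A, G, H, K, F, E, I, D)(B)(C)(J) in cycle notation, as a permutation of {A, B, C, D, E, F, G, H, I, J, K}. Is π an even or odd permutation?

The cycle lengths are 8, 1, 1, 1.
A cycle is odd iff its length is even; π has 1 even-length cycle, so sgn(π) = (−1)^1 and π is odd.

odd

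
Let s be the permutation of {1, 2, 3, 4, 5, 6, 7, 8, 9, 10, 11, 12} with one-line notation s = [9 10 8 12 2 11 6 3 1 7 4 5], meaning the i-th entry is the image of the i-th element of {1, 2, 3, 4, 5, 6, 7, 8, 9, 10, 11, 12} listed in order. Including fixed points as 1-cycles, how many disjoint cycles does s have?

3

The cycle decomposition is (1, 9)(2, 10, 7, 6, 11, 4, 12, 5)(3, 8), which has 3 cycles (counting 1-cycles).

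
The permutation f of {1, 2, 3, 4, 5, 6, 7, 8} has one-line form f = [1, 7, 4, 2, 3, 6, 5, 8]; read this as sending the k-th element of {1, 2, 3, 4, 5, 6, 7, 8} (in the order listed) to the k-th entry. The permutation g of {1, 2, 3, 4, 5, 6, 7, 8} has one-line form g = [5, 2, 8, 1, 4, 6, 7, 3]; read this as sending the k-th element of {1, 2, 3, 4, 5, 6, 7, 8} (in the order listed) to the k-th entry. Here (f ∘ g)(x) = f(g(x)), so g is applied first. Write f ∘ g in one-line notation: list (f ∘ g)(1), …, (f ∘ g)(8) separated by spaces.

For each element, apply g then f: 1 → 5 → 3; 2 → 2 → 7; 3 → 8 → 8; 4 → 1 → 1; 5 → 4 → 2; 6 → 6 → 6; 7 → 7 → 5; 8 → 3 → 4.
So f ∘ g in one-line form is 3 7 8 1 2 6 5 4.

3 7 8 1 2 6 5 4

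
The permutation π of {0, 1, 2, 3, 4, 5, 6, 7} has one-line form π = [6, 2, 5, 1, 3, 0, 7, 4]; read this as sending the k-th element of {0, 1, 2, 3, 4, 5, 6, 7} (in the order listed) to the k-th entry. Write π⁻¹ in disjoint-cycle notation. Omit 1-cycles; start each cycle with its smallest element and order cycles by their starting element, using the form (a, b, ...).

(0, 5, 2, 1, 3, 4, 7, 6)

The cycle decomposition of π is (0, 6, 7, 4, 3, 1, 2, 5).
Reversing each cycle (and rotating so the smallest element leads) gives π⁻¹ = (0, 5, 2, 1, 3, 4, 7, 6).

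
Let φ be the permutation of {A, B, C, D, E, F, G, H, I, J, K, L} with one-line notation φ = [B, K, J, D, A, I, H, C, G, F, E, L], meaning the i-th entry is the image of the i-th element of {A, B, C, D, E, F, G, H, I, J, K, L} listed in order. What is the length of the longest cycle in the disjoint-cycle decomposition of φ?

6

Decomposing into disjoint cycles gives (A, B, K, E)(C, J, F, I, G, H); the longest has length 6.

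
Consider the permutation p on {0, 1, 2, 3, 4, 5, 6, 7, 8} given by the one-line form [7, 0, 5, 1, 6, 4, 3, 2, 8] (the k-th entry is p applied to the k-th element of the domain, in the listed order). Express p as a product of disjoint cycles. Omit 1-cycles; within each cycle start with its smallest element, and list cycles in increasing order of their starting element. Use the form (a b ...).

From 0: 0 → 7 → 2 → 5 → 4 → 6 → 3 → 1 → 0, closing the cycle (0 7 2 5 4 6 3 1).
Repeating from the next unused element and collecting all non-trivial cycles gives (0 7 2 5 4 6 3 1).

(0 7 2 5 4 6 3 1)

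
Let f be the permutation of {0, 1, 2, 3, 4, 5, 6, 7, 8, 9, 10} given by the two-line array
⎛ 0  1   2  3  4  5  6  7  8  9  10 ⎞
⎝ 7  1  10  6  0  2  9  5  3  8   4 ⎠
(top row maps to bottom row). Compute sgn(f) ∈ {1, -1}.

In disjoint-cycle form the cycle lengths are 6, 4, 1.
A cycle of length ℓ contributes ℓ−1 transpositions, so f is a product of 5 + 3 = 8 transpositions — even.

1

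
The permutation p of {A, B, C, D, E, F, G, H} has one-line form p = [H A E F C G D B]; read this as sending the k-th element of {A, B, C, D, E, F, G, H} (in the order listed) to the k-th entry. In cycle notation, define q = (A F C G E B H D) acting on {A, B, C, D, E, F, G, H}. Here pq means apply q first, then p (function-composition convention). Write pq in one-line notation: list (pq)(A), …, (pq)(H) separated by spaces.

G B D H A E C F

For each element, apply q then p: A → F → G; B → H → B; C → G → D; D → A → H; E → B → A; F → C → E; G → E → C; H → D → F.
Collecting the images, pq = [G B D H A E C F].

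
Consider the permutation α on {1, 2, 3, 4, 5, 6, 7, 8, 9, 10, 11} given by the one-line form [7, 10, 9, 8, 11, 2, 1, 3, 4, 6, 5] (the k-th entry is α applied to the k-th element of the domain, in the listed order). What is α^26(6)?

10

Tracing 6 → 2 → … returns to 6 after 3 steps, so 6 lies in a 3-cycle (2 10 6).
On a 3-cycle, α^3 is the identity, so α^26 = α^2 there (26 ≡ 2 mod 3).
Advancing 2 steps from 6: 6 → 2 → 10.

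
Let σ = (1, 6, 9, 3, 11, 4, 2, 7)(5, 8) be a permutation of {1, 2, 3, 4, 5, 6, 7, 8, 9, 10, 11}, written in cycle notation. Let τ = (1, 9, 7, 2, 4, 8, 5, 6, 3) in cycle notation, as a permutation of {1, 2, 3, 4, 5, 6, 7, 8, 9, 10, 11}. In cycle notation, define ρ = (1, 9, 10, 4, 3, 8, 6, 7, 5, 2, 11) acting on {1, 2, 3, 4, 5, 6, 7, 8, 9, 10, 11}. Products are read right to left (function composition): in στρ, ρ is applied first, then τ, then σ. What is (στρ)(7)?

Chase 7: ρ(7) = 5; τ(5) = 6; σ(6) = 9. Hence (στρ)(7) = 9.

9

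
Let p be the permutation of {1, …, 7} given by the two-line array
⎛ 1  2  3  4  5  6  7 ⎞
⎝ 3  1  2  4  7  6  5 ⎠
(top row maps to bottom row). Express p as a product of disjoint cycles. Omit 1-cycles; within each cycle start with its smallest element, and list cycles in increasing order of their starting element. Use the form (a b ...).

Start at 1 and follow images: 1 → 3 → 2 → 1, giving the cycle (1 3 2).
Repeating from the next unused element and collecting all non-trivial cycles gives (1 3 2)(5 7).

(1 3 2)(5 7)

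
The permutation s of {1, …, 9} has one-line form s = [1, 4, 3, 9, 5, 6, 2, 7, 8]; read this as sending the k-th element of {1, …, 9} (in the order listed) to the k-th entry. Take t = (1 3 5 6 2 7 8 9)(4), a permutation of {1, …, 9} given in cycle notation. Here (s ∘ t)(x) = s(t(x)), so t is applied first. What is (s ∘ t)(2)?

2

t(2) = 7, then s(7) = 2; composing gives (s ∘ t)(2) = 2.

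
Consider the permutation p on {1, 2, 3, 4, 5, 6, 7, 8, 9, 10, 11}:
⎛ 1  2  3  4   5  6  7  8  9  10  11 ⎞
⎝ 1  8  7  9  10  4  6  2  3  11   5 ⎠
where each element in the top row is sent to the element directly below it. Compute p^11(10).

Tracing 10 → 11 → … returns to 10 after 3 steps, so 10 lies in a 3-cycle (5 10 11).
Powers repeat with period 3 on this cycle, and 11 mod 3 = 2, so p^11(10) = p^2(10).
Advancing 2 steps from 10: 10 → 11 → 5.

5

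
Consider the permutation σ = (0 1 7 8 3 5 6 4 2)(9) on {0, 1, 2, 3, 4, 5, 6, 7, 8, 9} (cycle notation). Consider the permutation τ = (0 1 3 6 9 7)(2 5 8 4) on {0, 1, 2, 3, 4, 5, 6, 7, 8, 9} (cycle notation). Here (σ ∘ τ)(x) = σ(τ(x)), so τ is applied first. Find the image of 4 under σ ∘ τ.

τ(4) = 2, then σ(2) = 0; composing gives (σ ∘ τ)(4) = 0.

0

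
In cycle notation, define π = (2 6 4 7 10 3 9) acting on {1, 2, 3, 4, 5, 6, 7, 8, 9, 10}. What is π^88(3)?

4

3 lies in the 7-cycle (2 6 4 7 10 3 9).
Powers repeat with period 7 on this cycle, and 88 mod 7 = 4, so π^88(3) = π^4(3).
Stepping 4 places around the cycle: 3 → 9 → 2 → 6 → 4.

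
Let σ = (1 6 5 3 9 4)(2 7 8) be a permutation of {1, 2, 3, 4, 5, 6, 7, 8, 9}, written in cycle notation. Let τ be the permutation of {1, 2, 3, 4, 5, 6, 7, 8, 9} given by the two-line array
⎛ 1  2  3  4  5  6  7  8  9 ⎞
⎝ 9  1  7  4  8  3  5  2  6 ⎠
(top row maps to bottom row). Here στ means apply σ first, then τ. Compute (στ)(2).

5

(στ)(2) = τ(σ(2)). σ(2) = 7, then τ(7) = 5. So (στ)(2) = 5.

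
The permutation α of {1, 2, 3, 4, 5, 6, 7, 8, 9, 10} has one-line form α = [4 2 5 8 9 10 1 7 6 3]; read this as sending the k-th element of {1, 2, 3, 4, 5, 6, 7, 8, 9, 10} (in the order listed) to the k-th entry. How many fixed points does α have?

1

The fixed points (elements with α(x) = x) are {2}, so there is 1.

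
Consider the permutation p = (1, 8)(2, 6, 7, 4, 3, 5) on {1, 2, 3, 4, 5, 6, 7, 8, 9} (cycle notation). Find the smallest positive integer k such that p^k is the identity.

The disjoint cycles have lengths 6, 2, 1.
The order of p is the least common multiple of its cycle lengths: lcm(6, 2) = 6.

6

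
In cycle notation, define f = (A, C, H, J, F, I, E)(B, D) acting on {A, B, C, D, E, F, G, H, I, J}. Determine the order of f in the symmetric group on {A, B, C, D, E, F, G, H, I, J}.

The disjoint cycles have lengths 7, 2, 1.
The order of f is the least common multiple of its cycle lengths: lcm(7, 2) = 14.

14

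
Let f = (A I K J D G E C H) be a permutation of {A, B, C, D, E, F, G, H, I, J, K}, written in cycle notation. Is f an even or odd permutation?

The cycle lengths are 9, 1, 1.
A cycle of length ℓ contributes ℓ−1 transpositions, so f is a product of 8 transpositions — even.

even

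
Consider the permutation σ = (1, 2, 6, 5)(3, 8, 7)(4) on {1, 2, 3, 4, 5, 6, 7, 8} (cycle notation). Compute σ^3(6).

6 lies in the 4-cycle (1, 2, 6, 5).
Stepping 3 places around the cycle: 6 → 5 → 1 → 2.

2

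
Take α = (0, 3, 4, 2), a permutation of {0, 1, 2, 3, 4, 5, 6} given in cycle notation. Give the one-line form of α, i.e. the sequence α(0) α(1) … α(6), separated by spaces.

3 1 0 4 2 5 6

Each element maps to the next entry in its cycle (wrapping to the front): 0↦3, 1↦1, 2↦0, 3↦4, 4↦2, 5↦5, 6↦6.
Listing these in domain order gives 3 1 0 4 2 5 6.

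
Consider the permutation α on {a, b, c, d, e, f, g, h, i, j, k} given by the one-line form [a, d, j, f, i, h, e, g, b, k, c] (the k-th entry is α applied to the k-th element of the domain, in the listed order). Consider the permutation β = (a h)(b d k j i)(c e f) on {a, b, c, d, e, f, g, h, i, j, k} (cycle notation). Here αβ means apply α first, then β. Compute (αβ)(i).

First apply α: α(i) = b, then β(b) = d. Thus (αβ)(i) = d.

d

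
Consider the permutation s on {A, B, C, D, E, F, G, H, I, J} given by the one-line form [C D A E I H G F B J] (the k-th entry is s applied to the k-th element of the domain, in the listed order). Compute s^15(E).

Tracing E → I → … returns to E after 4 steps, so E lies in a 4-cycle (B, D, E, I).
On a 4-cycle, s^4 is the identity, so s^15 = s^3 there (15 ≡ 3 mod 4).
Advancing 3 steps from E: E → I → B → D.

D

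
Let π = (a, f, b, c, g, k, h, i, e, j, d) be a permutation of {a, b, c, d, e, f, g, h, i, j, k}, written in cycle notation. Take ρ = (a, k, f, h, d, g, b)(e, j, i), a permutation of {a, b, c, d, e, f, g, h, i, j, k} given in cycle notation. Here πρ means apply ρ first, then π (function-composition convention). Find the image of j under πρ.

ρ(j) = i, then π(i) = e; composing gives (πρ)(j) = e.

e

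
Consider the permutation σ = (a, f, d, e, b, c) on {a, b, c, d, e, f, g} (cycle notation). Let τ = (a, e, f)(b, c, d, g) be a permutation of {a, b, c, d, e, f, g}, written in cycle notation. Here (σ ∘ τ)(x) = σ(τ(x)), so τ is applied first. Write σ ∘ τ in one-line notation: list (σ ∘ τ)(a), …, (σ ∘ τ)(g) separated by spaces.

b a e g d f c

For each element, apply τ then σ: a → e → b; b → c → a; c → d → e; d → g → g; e → f → d; f → a → f; g → b → c.
Collecting the images, σ ∘ τ = [b a e g d f c].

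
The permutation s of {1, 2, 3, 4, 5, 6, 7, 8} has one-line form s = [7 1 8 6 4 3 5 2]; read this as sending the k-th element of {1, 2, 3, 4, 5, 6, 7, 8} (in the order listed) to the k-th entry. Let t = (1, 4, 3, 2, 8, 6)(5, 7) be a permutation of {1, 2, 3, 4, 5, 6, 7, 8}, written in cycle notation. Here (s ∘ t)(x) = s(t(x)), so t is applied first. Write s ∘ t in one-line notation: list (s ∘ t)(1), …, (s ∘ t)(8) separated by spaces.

For each element, apply t then s: 1 → 4 → 6; 2 → 8 → 2; 3 → 2 → 1; 4 → 3 → 8; 5 → 7 → 5; 6 → 1 → 7; 7 → 5 → 4; 8 → 6 → 3.
So s ∘ t in one-line form is 6 2 1 8 5 7 4 3.

6 2 1 8 5 7 4 3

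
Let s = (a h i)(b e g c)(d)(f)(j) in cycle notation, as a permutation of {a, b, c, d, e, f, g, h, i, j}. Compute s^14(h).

a

h lies in the 3-cycle (a h i).
Since the cycle has length 3, s^14 acts on it the same as s^2 (14 mod 3 = 2).
Advancing 2 steps from h: h → i → a.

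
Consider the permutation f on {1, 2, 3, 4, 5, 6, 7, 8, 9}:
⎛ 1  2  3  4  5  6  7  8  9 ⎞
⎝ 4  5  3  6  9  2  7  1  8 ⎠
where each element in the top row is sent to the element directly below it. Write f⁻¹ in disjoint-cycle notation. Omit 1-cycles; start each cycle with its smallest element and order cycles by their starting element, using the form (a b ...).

(1 8 9 5 2 6 4)

First write f in disjoint cycles: (1 4 6 2 5 9 8).
The inverse reverses every cycle; in canonical form, f⁻¹ = (1 8 9 5 2 6 4).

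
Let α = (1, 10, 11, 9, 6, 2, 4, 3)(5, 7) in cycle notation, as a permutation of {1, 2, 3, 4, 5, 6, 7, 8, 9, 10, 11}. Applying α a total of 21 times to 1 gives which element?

2

1 lies in the 8-cycle (1, 10, 11, 9, 6, 2, 4, 3).
Since the cycle has length 8, α^21 acts on it the same as α^5 (21 mod 8 = 5).
Stepping 5 places around the cycle: 1 → 10 → 11 → 9 → 6 → 2.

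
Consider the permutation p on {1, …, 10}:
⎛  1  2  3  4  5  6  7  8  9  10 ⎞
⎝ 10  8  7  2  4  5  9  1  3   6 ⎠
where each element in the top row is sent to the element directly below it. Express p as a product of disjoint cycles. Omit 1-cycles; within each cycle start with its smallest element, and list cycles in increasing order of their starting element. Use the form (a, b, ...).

(1, 10, 6, 5, 4, 2, 8)(3, 7, 9)

Iterating p from 1 gives 1 → 10 → 6 → 5 → 4 → 2 → 8 → 1; that is the 7-cycle (1, 10, 6, 5, 4, 2, 8).
Repeating from the next unused element and collecting all non-trivial cycles gives (1, 10, 6, 5, 4, 2, 8)(3, 7, 9).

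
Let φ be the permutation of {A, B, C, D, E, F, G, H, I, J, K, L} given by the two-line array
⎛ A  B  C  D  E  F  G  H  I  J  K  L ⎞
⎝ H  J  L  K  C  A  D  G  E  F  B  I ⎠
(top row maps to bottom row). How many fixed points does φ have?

No element satisfies φ(x) = x, so there are 0 fixed points.

0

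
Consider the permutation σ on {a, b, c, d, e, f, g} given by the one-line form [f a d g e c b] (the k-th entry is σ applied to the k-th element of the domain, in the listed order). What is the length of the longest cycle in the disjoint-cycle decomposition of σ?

Decomposing into disjoint cycles gives (a f c d g b); the longest has length 6.

6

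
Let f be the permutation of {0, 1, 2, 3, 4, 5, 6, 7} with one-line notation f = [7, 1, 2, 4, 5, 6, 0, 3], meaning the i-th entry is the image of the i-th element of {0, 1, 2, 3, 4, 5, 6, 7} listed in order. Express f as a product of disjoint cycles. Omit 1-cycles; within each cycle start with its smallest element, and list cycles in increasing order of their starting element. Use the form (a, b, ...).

(0, 7, 3, 4, 5, 6)

Start at 0 and follow images: 0 → 7 → 3 → 4 → 5 → 6 → 0, giving the cycle (0, 7, 3, 4, 5, 6).
Repeating from the next unused element and collecting all non-trivial cycles gives (0, 7, 3, 4, 5, 6).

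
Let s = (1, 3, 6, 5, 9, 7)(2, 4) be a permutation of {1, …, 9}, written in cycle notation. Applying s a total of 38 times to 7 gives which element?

7 lies in the 6-cycle (1, 3, 6, 5, 9, 7).
Since the cycle has length 6, s^38 acts on it the same as s^2 (38 mod 6 = 2).
Stepping 2 places around the cycle: 7 → 1 → 3.

3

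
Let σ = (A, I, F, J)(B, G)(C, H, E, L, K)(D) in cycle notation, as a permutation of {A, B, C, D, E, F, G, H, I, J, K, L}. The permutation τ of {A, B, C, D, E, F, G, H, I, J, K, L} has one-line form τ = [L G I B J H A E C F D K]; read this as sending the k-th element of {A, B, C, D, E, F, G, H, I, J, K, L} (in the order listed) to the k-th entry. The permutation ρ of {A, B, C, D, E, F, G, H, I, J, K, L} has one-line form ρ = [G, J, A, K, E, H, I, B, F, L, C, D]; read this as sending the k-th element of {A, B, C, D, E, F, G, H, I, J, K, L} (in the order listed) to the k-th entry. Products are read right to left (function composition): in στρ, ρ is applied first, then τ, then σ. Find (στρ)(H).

Chase H: ρ(H) = B; τ(B) = G; σ(G) = B. Hence (στρ)(H) = B.

B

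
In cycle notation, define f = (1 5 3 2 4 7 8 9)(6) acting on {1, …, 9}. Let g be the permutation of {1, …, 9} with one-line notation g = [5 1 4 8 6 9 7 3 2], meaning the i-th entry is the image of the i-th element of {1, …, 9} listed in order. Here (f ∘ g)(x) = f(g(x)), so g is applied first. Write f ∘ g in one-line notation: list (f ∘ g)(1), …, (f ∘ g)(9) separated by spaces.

(f ∘ g)(x) = f(g(x)). Computing each image: f(g(1)) = f(5) = 3, f(g(2)) = f(1) = 5, f(g(3)) = f(4) = 7, f(g(4)) = f(8) = 9, f(g(5)) = f(6) = 6, f(g(6)) = f(9) = 1, f(g(7)) = f(7) = 8, f(g(8)) = f(3) = 2, f(g(9)) = f(2) = 4.
Hence f ∘ g = [3 5 7 9 6 1 8 2 4].

3 5 7 9 6 1 8 2 4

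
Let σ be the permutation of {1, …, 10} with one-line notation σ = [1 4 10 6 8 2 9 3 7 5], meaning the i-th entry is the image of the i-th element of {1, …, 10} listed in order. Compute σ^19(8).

5

Tracing 8 → 3 → … returns to 8 after 4 steps, so 8 lies in a 4-cycle (3 10 5 8).
Powers repeat with period 4 on this cycle, and 19 mod 4 = 3, so σ^19(8) = σ^3(8).
Advancing 3 steps from 8: 8 → 3 → 10 → 5.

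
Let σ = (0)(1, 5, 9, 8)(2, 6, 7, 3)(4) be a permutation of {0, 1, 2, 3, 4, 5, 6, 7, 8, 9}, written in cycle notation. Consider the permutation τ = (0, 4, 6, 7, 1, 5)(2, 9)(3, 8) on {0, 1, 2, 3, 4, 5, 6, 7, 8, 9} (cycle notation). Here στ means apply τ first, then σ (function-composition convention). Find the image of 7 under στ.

5

τ(7) = 1, then σ(1) = 5; composing gives (στ)(7) = 5.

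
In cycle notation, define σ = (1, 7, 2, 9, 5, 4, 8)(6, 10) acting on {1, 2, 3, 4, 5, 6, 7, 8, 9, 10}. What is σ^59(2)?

2 lies in the 7-cycle (1, 7, 2, 9, 5, 4, 8).
Since the cycle has length 7, σ^59 acts on it the same as σ^3 (59 mod 7 = 3).
Advancing 3 steps from 2: 2 → 9 → 5 → 4.

4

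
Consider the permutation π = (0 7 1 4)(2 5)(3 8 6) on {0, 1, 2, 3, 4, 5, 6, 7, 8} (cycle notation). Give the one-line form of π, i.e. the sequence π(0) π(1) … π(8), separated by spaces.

7 4 5 8 0 2 3 1 6

Each element maps to the next entry in its cycle (wrapping to the front): 0→7, 1→4, 2→5, 3→8, 4→0, 5→2, 6→3, 7→1, 8→6.
Listing these in domain order gives 7 4 5 8 0 2 3 1 6.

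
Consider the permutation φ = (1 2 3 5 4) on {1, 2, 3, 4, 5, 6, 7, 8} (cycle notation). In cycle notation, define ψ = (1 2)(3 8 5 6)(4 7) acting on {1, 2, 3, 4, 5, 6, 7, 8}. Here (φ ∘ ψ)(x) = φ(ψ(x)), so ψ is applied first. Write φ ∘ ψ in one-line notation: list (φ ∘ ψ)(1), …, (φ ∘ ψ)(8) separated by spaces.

(φ ∘ ψ)(x) = φ(ψ(x)). Computing each image: φ(ψ(1)) = φ(2) = 3, φ(ψ(2)) = φ(1) = 2, φ(ψ(3)) = φ(8) = 8, φ(ψ(4)) = φ(7) = 7, φ(ψ(5)) = φ(6) = 6, φ(ψ(6)) = φ(3) = 5, φ(ψ(7)) = φ(4) = 1, φ(ψ(8)) = φ(5) = 4.
Hence φ ∘ ψ = [3 2 8 7 6 5 1 4].

3 2 8 7 6 5 1 4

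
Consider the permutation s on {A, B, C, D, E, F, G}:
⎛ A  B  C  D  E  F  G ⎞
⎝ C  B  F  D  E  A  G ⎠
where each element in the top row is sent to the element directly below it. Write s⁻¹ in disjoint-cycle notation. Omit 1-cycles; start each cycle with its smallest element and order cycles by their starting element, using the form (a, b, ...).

(A, F, C)

The cycle decomposition of s is (A, C, F).
Reversing each cycle (and rotating so the smallest element leads) gives s⁻¹ = (A, F, C).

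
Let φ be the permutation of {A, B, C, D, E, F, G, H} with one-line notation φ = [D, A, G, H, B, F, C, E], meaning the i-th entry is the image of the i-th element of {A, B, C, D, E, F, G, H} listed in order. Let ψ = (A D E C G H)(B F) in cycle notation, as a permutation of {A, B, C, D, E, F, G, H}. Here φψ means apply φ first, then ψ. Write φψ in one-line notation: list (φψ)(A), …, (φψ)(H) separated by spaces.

(φψ)(x) = ψ(φ(x)). Computing each image: ψ(φ(A)) = ψ(D) = E, ψ(φ(B)) = ψ(A) = D, ψ(φ(C)) = ψ(G) = H, ψ(φ(D)) = ψ(H) = A, ψ(φ(E)) = ψ(B) = F, ψ(φ(F)) = ψ(F) = B, ψ(φ(G)) = ψ(C) = G, ψ(φ(H)) = ψ(E) = C.
Hence φψ = [E D H A F B G C].

E D H A F B G C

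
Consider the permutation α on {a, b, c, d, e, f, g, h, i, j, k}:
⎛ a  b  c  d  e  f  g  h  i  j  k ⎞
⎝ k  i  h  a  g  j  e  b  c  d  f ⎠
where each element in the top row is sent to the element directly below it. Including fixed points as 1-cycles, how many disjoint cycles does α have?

3

The cycle decomposition is (a, k, f, j, d)(b, i, c, h)(e, g), which has 3 cycles (counting 1-cycles).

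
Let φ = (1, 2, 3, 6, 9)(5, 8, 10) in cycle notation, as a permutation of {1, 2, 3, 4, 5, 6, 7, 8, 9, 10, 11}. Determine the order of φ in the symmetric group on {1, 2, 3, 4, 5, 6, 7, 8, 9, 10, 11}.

15

The disjoint cycles have lengths 5, 3, 1, 1, 1.
The order is lcm(5, 3) = 15.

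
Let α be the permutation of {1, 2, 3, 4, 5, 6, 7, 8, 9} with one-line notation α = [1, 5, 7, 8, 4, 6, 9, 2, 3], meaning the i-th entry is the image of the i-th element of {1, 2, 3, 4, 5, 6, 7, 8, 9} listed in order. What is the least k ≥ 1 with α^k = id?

Writing α as disjoint cycles, the cycle lengths are 4, 3, 1, 1.
The order is lcm(4, 3) = 12.

12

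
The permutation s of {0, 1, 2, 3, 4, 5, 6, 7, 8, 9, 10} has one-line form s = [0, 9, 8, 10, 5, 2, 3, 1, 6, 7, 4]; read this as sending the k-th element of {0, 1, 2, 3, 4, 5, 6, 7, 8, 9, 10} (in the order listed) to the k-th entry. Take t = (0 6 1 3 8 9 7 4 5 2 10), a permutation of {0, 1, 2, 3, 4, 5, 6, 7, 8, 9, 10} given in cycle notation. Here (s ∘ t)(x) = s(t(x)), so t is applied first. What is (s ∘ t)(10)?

0

First apply t: t(10) = 0, then s(0) = 0. Thus (s ∘ t)(10) = 0.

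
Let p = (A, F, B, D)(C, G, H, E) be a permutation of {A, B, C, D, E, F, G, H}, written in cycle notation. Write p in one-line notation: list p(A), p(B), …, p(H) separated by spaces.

Reading each image from the cycles: A→F, B→D, C→G, D→A, E→C, F→B, G→H, H→E.
Listing these in domain order gives F D G A C B H E.

F D G A C B H E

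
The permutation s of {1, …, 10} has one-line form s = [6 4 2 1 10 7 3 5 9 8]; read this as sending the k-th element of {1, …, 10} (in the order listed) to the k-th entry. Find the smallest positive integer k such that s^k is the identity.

The disjoint-cycle form of s has cycle lengths 6, 3, 1.
The order of s is the least common multiple of its cycle lengths: lcm(6, 3) = 6.

6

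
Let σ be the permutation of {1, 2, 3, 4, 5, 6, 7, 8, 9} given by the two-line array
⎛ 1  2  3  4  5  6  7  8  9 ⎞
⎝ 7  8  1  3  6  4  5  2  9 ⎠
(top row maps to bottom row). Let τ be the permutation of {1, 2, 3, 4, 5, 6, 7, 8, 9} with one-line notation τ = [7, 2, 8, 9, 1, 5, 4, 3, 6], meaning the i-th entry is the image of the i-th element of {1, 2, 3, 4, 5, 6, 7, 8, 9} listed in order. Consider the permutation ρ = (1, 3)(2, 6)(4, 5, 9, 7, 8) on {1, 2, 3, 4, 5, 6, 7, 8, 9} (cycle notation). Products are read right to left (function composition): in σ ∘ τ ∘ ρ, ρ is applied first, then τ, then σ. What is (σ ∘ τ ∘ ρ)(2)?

Chase 2: ρ(2) = 6; τ(6) = 5; σ(5) = 6. Hence (σ ∘ τ ∘ ρ)(2) = 6.

6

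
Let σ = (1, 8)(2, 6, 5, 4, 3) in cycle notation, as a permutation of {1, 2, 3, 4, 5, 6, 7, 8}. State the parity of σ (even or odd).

odd

The cycle lengths are 5, 2, 1.
A cycle is odd iff its length is even; σ has 1 even-length cycle, so sgn(σ) = (−1)^1 and σ is odd.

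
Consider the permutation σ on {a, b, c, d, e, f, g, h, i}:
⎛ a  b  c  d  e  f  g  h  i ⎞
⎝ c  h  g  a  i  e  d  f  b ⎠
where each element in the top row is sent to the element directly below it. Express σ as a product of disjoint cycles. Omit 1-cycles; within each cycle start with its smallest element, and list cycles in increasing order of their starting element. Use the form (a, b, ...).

(a, c, g, d)(b, h, f, e, i)

From a: a → c → g → d → a, closing the cycle (a, c, g, d).
Repeating from the next unused element and collecting all non-trivial cycles gives (a, c, g, d)(b, h, f, e, i).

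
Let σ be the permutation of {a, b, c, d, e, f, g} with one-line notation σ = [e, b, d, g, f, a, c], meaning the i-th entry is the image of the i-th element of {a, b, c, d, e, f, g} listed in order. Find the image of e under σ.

f

e is element number 5 of the domain, and entry number 5 of the one-line form is f, so σ(e) = f.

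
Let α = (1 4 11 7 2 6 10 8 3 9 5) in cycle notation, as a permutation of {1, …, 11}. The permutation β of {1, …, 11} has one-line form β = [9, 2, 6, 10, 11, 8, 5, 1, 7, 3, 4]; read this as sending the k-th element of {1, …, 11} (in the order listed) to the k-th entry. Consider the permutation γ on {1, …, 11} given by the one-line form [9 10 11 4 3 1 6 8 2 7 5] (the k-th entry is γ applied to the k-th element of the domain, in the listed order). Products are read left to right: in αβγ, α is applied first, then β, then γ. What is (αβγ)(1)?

7

Apply the permutations in order: α(1) = 4, then β(4) = 10, then γ(10) = 7. So (αβγ)(1) = 7.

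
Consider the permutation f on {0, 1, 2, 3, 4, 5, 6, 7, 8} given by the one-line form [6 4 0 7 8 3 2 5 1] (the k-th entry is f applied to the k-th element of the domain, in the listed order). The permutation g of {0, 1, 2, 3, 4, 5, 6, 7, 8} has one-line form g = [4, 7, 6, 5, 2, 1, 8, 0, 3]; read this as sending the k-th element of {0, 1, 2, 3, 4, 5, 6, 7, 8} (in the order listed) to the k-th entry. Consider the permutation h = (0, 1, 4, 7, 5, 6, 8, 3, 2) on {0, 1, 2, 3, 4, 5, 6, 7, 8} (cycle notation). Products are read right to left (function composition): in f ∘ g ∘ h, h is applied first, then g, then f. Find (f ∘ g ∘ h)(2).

8

Chase 2: h(2) = 0; g(0) = 4; f(4) = 8. Hence (f ∘ g ∘ h)(2) = 8.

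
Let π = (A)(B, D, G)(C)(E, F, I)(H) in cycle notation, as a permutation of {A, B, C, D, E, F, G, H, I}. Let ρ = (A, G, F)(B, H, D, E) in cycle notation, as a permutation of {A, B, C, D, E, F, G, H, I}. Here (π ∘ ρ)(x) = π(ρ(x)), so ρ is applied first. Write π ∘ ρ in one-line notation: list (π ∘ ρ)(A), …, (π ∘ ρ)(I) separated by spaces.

B H C F D A I G E

For each element, apply ρ then π: A → G → B; B → H → H; C → C → C; D → E → F; E → B → D; F → A → A; G → F → I; H → D → G; I → I → E.
Collecting the images, π ∘ ρ = [B H C F D A I G E].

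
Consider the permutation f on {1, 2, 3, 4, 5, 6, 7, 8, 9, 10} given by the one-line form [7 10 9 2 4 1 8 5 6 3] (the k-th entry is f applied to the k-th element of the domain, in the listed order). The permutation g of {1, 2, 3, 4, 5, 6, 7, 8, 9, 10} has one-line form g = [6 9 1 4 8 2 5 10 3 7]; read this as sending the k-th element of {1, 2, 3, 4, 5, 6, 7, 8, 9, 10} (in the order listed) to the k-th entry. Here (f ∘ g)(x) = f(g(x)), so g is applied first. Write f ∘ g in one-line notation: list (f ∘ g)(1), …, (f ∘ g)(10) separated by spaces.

(f ∘ g)(x) = f(g(x)). Computing each image: f(g(1)) = f(6) = 1, f(g(2)) = f(9) = 6, f(g(3)) = f(1) = 7, f(g(4)) = f(4) = 2, f(g(5)) = f(8) = 5, f(g(6)) = f(2) = 10, f(g(7)) = f(5) = 4, f(g(8)) = f(10) = 3, f(g(9)) = f(3) = 9, f(g(10)) = f(7) = 8.
Hence f ∘ g = [1 6 7 2 5 10 4 3 9 8].

1 6 7 2 5 10 4 3 9 8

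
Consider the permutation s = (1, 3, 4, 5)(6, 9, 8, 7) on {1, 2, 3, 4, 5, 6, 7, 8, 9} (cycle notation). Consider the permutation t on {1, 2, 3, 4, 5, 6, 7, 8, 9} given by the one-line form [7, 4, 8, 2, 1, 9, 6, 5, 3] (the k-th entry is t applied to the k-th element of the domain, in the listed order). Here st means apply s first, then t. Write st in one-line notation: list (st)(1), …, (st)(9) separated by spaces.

8 4 2 1 7 3 9 6 5

(st)(x) = t(s(x)). Computing each image: t(s(1)) = t(3) = 8, t(s(2)) = t(2) = 4, t(s(3)) = t(4) = 2, t(s(4)) = t(5) = 1, t(s(5)) = t(1) = 7, t(s(6)) = t(9) = 3, t(s(7)) = t(6) = 9, t(s(8)) = t(7) = 6, t(s(9)) = t(8) = 5.
Hence st = [8 4 2 1 7 3 9 6 5].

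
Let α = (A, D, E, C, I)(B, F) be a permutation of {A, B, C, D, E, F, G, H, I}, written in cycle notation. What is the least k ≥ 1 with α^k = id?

10

The cycle type of α is (5, 2, 1, 1).
Since disjoint cycles commute, ord(α) = lcm(5, 2) = 10.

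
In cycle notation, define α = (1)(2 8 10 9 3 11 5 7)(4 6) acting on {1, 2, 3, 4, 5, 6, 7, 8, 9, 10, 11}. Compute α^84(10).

10 lies in the 8-cycle (2 8 10 9 3 11 5 7).
Powers repeat with period 8 on this cycle, and 84 mod 8 = 4, so α^84(10) = α^4(10).
Stepping 4 places around the cycle: 10 → 9 → 3 → 11 → 5.

5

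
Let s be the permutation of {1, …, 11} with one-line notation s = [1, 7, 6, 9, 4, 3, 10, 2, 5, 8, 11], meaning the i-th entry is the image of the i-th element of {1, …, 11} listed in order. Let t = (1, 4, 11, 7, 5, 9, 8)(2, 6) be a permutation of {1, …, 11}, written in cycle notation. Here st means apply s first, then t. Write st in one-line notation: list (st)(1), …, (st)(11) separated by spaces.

(st)(x) = t(s(x)). Computing each image: t(s(1)) = t(1) = 4, t(s(2)) = t(7) = 5, t(s(3)) = t(6) = 2, t(s(4)) = t(9) = 8, t(s(5)) = t(4) = 11, t(s(6)) = t(3) = 3, t(s(7)) = t(10) = 10, t(s(8)) = t(2) = 6, t(s(9)) = t(5) = 9, t(s(10)) = t(8) = 1, t(s(11)) = t(11) = 7.
Hence st = [4 5 2 8 11 3 10 6 9 1 7].

4 5 2 8 11 3 10 6 9 1 7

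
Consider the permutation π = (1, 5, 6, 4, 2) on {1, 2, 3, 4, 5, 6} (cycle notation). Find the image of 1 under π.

5

Within (1, 5, 6, 4, 2), 1 ↦ 5.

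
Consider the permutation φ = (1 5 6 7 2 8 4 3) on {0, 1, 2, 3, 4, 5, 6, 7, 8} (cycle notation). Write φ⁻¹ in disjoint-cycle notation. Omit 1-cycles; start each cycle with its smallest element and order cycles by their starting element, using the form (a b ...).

Inverting a permutation written in cycle notation just reverses the order within every cycle.
After reversing and putting each cycle's least element first, φ⁻¹ = (1 3 4 8 2 7 6 5).

(1 3 4 8 2 7 6 5)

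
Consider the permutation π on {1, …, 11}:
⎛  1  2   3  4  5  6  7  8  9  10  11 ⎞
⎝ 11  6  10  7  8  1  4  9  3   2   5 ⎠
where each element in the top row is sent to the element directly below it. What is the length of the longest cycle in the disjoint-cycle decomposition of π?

Decomposing into disjoint cycles gives (1 11 5 8 9 3 10 2 6)(4 7); the longest has length 9.

9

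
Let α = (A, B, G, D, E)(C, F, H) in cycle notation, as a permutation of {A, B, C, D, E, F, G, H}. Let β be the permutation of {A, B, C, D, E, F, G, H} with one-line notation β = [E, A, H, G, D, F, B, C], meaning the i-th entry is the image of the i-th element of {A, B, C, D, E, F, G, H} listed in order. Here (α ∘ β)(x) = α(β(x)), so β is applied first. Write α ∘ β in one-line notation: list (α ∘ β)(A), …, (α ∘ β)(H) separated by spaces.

A B C D E H G F

Chase each element through β then α: A → E → A; B → A → B; C → H → C; D → G → D; E → D → E; F → F → H; G → B → G; H → C → F.
Collecting the images, α ∘ β = [A B C D E H G F].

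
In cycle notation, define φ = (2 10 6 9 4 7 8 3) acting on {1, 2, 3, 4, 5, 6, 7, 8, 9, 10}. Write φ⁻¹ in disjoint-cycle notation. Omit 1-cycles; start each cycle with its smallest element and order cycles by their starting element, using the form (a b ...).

The inverse reverses each cycle.
Reversing each cycle of φ and rotating so the smallest element leads gives (2 3 8 7 4 9 6 10).

(2 3 8 7 4 9 6 10)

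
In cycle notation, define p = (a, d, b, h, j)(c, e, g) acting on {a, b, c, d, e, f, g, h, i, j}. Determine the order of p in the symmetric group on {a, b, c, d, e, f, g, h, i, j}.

15

The disjoint cycles have lengths 5, 3, 1, 1.
The order of p is the least common multiple of its cycle lengths: lcm(5, 3) = 15.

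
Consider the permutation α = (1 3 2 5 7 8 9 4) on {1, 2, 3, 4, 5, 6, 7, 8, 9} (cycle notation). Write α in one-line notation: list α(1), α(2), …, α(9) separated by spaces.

3 5 2 1 7 6 8 9 4

Each element maps to the next entry in its cycle (wrapping to the front): 1→3, 2→5, 3→2, 4→1, 5→7, 6→6, 7→8, 8→9, 9→4.
Listing these in domain order gives 3 5 2 1 7 6 8 9 4.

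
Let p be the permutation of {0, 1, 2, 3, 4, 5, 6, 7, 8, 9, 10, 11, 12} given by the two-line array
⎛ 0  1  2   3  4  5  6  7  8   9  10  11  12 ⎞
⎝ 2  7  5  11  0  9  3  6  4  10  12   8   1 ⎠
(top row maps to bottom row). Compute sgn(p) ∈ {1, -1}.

1

In disjoint-cycle form the cycle lengths are 13.
A cycle of length ℓ contributes ℓ−1 transpositions, so p is a product of 12 transpositions — even.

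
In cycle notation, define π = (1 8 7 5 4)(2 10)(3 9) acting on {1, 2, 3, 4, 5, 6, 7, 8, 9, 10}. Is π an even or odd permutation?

The cycle lengths are 5, 2, 2, 1.
A cycle of length ℓ contributes ℓ−1 transpositions, so π is a product of 4 + 1 + 1 = 6 transpositions — even.

even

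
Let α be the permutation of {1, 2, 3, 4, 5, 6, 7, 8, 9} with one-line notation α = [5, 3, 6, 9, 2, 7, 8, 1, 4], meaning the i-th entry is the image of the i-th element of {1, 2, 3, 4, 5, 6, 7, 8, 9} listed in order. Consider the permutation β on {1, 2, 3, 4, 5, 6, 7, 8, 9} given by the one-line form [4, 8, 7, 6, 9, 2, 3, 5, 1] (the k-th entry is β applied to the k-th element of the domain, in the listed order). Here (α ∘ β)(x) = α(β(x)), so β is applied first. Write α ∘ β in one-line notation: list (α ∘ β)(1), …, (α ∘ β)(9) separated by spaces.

Chase each element through β then α: 1 → 4 → 9; 2 → 8 → 1; 3 → 7 → 8; 4 → 6 → 7; 5 → 9 → 4; 6 → 2 → 3; 7 → 3 → 6; 8 → 5 → 2; 9 → 1 → 5.
So α ∘ β in one-line form is 9 1 8 7 4 3 6 2 5.

9 1 8 7 4 3 6 2 5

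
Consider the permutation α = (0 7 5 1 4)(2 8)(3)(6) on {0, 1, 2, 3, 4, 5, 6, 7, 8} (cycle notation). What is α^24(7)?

0

7 lies in the 5-cycle (0 7 5 1 4).
Powers repeat with period 5 on this cycle, and 24 mod 5 = 4, so α^24(7) = α^4(7).
Advancing 4 steps from 7: 7 → 5 → 1 → 4 → 0.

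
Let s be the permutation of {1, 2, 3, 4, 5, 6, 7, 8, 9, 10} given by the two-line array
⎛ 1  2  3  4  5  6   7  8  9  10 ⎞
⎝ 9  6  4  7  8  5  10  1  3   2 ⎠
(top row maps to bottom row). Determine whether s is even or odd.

In disjoint-cycle form the cycle lengths are 10.
A cycle of length ℓ contributes ℓ−1 transpositions, so s is a product of 9 transpositions — odd.

odd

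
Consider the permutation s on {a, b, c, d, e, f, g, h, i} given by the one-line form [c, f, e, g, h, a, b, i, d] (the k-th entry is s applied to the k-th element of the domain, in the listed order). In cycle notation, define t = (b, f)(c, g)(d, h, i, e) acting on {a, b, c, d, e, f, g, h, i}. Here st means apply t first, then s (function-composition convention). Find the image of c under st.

b

t(c) = g, then s(g) = b; composing gives (st)(c) = b.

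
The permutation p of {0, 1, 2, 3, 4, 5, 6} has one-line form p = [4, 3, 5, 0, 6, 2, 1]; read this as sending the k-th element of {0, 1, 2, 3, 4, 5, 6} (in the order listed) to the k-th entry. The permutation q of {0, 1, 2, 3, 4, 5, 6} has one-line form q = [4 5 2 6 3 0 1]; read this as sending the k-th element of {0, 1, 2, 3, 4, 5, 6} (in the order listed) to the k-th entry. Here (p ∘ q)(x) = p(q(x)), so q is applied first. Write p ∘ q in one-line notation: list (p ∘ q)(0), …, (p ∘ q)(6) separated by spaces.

6 2 5 1 0 4 3

For each element, apply q then p: 0 → 4 → 6; 1 → 5 → 2; 2 → 2 → 5; 3 → 6 → 1; 4 → 3 → 0; 5 → 0 → 4; 6 → 1 → 3.
Collecting the images, p ∘ q = [6 2 5 1 0 4 3].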